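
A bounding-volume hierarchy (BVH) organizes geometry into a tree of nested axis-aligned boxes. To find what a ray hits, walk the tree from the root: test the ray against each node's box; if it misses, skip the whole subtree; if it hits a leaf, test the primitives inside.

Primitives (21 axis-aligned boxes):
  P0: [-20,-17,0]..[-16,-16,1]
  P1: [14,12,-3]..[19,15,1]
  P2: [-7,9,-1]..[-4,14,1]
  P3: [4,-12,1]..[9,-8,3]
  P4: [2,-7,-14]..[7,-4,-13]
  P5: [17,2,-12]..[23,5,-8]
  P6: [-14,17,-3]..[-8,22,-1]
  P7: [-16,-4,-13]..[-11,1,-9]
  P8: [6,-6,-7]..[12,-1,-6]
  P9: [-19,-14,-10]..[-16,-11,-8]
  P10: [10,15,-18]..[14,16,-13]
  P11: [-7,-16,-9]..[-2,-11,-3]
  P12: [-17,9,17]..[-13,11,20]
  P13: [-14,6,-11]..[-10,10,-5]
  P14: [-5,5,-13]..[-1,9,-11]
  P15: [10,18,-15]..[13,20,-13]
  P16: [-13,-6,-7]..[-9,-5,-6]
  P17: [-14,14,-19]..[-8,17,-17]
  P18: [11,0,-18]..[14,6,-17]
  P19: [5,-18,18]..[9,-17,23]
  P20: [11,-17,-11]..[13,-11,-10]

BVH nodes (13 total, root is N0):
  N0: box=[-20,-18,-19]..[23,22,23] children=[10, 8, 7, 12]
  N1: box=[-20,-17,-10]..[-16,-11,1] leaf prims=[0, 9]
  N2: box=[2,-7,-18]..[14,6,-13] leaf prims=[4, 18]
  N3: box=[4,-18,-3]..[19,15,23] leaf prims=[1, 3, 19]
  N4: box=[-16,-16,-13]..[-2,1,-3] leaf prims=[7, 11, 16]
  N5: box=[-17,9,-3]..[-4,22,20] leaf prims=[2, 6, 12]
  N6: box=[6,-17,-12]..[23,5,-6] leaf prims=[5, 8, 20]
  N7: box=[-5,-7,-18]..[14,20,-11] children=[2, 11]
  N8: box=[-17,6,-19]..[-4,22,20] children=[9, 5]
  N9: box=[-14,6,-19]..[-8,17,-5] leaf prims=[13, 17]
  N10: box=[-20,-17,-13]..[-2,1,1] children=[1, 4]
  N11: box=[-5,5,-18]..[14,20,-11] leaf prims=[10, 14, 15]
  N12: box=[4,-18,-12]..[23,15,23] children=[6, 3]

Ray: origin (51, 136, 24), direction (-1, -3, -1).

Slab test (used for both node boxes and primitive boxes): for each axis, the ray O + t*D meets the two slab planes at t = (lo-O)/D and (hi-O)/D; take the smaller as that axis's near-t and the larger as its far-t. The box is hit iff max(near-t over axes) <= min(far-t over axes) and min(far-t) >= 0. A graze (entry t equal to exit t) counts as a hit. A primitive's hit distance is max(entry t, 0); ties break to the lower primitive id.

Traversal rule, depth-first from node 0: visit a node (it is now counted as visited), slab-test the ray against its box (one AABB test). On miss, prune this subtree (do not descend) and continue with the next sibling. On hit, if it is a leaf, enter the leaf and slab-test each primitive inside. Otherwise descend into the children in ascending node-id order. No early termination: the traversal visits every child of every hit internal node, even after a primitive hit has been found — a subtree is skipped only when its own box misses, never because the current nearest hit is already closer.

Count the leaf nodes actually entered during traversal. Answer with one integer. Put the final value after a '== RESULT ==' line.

Traverse from the root:
N0 x:[28,71] y:[38,154/3] z:[1,43] -> hit [38,43], descend [7, 8, 10, 12]
  N7 x:[37,56] y:[116/3,143/3] z:[35,42] -> hit [116/3,42], descend [2, 11]
    N2 x:[37,49] y:[130/3,143/3] z:[37,42] -> miss, prune
    N11 x:[37,56] y:[116/3,131/3] z:[35,42] -> hit [116/3,42] leaf, test {P10@t=40, P14(miss), P15@t=116/3}
  N8 x:[55,68] y:[38,130/3] z:[4,43] -> miss, prune
  N10 x:[53,71] y:[45,51] z:[23,37] -> miss, prune
  N12 x:[28,47] y:[121/3,154/3] z:[1,36] -> miss, prune

7 AABB tests over nodes [0, 7, 2, 11, 8, 10, 12]; 1 leaf entered; closest P15.

== RESULT ==
1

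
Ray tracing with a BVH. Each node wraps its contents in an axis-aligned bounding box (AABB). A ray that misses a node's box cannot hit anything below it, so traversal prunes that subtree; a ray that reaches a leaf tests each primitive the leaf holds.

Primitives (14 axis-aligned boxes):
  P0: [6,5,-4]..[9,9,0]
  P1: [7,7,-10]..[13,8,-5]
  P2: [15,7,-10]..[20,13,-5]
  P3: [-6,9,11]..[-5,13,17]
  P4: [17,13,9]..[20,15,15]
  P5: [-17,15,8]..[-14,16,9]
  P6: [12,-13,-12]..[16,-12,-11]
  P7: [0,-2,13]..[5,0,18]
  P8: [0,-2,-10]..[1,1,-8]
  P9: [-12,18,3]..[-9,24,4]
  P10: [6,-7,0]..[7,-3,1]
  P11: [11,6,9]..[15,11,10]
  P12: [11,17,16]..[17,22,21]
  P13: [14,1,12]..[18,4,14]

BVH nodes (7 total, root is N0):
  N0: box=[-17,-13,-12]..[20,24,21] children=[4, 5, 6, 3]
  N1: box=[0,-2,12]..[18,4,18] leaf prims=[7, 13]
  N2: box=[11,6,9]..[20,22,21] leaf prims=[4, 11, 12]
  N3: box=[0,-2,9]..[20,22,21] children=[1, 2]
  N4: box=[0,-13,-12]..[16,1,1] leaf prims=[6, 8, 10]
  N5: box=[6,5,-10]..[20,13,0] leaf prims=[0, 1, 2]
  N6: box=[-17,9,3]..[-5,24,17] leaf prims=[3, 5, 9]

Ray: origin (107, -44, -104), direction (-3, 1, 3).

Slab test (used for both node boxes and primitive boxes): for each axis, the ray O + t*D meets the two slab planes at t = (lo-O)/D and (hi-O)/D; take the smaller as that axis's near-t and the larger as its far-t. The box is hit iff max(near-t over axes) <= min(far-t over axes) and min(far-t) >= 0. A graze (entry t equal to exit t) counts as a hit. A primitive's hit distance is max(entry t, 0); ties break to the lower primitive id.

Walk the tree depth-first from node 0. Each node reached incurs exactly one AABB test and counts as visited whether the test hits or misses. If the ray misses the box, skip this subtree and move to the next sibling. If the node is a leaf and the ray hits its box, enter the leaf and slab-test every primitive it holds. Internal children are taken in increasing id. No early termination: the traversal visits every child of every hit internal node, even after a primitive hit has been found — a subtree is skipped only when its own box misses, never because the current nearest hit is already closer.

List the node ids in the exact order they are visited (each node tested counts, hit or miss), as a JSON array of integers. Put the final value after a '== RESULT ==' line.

Trace the traversal:
N0 x:[29,124/3] y:[31,68] z:[92/3,125/3] -> hit [31,124/3], descend [3, 4, 5, 6]
  N3 x:[29,107/3] y:[42,66] z:[113/3,125/3] -> miss, prune
  N4 x:[91/3,107/3] y:[31,45] z:[92/3,35] -> hit [31,35] leaf, test {P6@t=31, P8(miss), P10(miss)}
  N5 x:[29,101/3] y:[49,57] z:[94/3,104/3] -> miss, prune
  N6 x:[112/3,124/3] y:[53,68] z:[107/3,121/3] -> miss, prune

order=[0, 3, 4, 5, 6]  |boxes|=5  |leaves|=1  hit=P6

== RESULT ==
[0, 3, 4, 5, 6]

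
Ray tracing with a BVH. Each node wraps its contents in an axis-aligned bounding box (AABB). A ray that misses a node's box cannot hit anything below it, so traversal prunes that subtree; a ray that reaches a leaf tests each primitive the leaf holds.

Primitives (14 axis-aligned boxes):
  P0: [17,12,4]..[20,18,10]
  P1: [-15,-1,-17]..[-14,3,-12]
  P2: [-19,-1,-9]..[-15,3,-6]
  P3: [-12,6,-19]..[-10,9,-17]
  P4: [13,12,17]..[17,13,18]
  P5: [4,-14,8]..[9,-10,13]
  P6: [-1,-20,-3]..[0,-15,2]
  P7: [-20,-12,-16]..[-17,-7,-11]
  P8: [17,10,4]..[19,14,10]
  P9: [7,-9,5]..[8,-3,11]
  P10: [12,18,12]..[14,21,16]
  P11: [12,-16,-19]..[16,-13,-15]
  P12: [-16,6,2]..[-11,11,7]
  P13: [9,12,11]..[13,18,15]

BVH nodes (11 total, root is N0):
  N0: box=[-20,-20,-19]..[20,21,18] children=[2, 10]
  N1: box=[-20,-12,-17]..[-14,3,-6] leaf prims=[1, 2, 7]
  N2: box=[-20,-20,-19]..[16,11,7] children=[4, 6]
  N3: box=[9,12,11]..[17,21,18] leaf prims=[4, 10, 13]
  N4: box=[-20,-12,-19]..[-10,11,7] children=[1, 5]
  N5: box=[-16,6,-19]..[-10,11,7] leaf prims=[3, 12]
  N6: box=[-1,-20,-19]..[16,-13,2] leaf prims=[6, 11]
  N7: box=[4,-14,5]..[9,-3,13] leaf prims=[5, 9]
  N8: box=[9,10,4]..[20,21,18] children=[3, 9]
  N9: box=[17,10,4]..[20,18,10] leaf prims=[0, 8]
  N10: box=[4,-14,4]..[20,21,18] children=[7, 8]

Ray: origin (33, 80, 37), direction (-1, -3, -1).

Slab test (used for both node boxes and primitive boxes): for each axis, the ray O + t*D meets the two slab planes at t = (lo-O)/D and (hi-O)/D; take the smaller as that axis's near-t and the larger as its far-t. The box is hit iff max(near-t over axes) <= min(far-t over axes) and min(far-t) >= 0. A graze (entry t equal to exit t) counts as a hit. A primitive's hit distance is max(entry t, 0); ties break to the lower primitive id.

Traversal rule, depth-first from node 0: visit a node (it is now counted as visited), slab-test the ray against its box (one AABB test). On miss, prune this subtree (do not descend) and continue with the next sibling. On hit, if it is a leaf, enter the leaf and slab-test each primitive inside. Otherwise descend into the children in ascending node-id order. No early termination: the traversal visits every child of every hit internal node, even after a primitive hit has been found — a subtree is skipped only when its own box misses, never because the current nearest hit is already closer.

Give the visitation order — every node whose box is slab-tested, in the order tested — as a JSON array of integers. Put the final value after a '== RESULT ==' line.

Walk:
N0 x:[13,53] y:[59/3,100/3] z:[19,56] -> hit [59/3,100/3], descend [2, 10]
  N2 x:[17,53] y:[23,100/3] z:[30,56] -> hit [30,100/3], descend [4, 6]
    N4 x:[43,53] y:[23,92/3] z:[30,56] -> miss, prune
    N6 x:[17,34] y:[31,100/3] z:[35,56] -> miss, prune
  N10 x:[13,29] y:[59/3,94/3] z:[19,33] -> hit [59/3,29], descend [7, 8]
    N7 x:[24,29] y:[83/3,94/3] z:[24,32] -> hit [83/3,29] leaf, test {P5(miss), P9(miss)}
    N8 x:[13,24] y:[59/3,70/3] z:[19,33] -> hit [59/3,70/3], descend [3, 9]
      N3 x:[16,24] y:[59/3,68/3] z:[19,26] -> hit [59/3,68/3] leaf, test {P4(miss), P10(miss), P13@t=22}
      N9 x:[13,16] y:[62/3,70/3] z:[27,33] -> miss, prune

Summary -> nodes [0, 2, 4, 6, 10, 7, 8, 3, 9]; box-tests=9; leaf-entries=2; first=P13

== RESULT ==
[0, 2, 4, 6, 10, 7, 8, 3, 9]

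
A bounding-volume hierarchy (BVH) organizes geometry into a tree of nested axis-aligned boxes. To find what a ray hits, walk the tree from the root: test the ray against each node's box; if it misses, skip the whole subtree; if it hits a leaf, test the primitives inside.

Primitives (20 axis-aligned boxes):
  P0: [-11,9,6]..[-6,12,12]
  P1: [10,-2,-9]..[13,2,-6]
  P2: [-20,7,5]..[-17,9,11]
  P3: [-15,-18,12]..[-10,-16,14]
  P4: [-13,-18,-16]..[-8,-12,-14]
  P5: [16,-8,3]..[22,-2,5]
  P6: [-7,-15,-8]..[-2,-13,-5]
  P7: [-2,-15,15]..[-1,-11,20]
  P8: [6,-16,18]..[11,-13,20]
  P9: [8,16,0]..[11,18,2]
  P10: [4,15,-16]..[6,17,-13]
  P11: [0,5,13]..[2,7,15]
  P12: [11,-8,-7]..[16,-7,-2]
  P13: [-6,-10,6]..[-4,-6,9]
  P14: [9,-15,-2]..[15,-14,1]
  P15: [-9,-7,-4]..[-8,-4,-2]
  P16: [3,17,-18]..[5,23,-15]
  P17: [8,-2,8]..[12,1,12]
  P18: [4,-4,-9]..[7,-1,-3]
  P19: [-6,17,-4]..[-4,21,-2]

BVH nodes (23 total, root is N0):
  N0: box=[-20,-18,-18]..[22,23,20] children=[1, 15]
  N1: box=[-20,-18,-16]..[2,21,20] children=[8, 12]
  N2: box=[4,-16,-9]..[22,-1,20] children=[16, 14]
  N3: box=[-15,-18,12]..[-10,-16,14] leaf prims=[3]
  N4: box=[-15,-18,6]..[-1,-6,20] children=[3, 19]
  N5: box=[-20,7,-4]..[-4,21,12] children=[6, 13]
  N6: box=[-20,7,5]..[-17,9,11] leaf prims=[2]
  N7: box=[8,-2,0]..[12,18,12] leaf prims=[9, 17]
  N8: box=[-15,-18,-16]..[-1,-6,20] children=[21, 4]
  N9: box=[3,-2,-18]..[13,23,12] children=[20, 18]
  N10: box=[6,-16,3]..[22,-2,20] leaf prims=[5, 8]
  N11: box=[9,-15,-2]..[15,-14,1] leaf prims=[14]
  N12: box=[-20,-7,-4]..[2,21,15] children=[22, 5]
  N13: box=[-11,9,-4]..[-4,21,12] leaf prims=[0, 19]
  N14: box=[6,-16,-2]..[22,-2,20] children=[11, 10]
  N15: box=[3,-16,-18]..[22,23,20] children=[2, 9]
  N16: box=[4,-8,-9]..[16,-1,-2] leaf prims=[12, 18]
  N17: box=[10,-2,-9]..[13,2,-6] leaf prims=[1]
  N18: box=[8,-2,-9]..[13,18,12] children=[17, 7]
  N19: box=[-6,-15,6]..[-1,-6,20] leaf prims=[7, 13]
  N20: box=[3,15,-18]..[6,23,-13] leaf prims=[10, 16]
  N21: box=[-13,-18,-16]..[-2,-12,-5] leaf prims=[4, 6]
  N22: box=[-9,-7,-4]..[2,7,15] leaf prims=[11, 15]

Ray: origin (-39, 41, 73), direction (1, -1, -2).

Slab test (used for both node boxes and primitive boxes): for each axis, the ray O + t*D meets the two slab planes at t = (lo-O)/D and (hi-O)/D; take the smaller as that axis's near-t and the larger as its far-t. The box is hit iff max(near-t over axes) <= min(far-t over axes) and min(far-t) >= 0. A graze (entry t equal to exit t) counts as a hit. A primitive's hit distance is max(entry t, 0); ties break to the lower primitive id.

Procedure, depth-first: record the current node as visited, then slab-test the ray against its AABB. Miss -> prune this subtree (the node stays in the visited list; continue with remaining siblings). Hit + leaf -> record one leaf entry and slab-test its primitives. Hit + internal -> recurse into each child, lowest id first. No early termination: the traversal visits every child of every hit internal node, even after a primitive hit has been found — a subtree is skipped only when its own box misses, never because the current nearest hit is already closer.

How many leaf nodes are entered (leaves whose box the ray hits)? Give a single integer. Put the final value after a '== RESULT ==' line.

Walk:
N0 x:[19,61] y:[18,59] z:[53/2,91/2] -> hit [53/2,91/2], descend [1, 15]
  N1 x:[19,41] y:[20,59] z:[53/2,89/2] -> hit [53/2,41], descend [8, 12]
    N8 x:[24,38] y:[47,59] z:[53/2,89/2] -> miss, prune
    N12 x:[19,41] y:[20,48] z:[29,77/2] -> hit [29,77/2], descend [5, 22]
      N5 x:[19,35] y:[20,34] z:[61/2,77/2] -> hit [61/2,34], descend [6, 13]
        N6 x:[19,22] y:[32,34] z:[31,34] -> miss, prune
        N13 x:[28,35] y:[20,32] z:[61/2,77/2] -> hit [61/2,32] leaf, test {P0@t=61/2, P19(miss)}
      N22 x:[30,41] y:[34,48] z:[29,77/2] -> hit [34,77/2] leaf, test {P11(miss), P15(miss)}
  N15 x:[42,61] y:[18,57] z:[53/2,91/2] -> hit [42,91/2], descend [2, 9]
    N2 x:[43,61] y:[42,57] z:[53/2,41] -> miss, prune
    N9 x:[42,52] y:[18,43] z:[61/2,91/2] -> hit [42,43], descend [18, 20]
      N18 x:[47,52] y:[23,43] z:[61/2,41] -> miss, prune
      N20 x:[42,45] y:[18,26] z:[43,91/2] -> miss, prune

Summary -> nodes [0, 1, 8, 12, 5, 6, 13, 22, 15, 2, 9, 18, 20]; box-tests=13; leaf-entries=2; first=P0

== RESULT ==
2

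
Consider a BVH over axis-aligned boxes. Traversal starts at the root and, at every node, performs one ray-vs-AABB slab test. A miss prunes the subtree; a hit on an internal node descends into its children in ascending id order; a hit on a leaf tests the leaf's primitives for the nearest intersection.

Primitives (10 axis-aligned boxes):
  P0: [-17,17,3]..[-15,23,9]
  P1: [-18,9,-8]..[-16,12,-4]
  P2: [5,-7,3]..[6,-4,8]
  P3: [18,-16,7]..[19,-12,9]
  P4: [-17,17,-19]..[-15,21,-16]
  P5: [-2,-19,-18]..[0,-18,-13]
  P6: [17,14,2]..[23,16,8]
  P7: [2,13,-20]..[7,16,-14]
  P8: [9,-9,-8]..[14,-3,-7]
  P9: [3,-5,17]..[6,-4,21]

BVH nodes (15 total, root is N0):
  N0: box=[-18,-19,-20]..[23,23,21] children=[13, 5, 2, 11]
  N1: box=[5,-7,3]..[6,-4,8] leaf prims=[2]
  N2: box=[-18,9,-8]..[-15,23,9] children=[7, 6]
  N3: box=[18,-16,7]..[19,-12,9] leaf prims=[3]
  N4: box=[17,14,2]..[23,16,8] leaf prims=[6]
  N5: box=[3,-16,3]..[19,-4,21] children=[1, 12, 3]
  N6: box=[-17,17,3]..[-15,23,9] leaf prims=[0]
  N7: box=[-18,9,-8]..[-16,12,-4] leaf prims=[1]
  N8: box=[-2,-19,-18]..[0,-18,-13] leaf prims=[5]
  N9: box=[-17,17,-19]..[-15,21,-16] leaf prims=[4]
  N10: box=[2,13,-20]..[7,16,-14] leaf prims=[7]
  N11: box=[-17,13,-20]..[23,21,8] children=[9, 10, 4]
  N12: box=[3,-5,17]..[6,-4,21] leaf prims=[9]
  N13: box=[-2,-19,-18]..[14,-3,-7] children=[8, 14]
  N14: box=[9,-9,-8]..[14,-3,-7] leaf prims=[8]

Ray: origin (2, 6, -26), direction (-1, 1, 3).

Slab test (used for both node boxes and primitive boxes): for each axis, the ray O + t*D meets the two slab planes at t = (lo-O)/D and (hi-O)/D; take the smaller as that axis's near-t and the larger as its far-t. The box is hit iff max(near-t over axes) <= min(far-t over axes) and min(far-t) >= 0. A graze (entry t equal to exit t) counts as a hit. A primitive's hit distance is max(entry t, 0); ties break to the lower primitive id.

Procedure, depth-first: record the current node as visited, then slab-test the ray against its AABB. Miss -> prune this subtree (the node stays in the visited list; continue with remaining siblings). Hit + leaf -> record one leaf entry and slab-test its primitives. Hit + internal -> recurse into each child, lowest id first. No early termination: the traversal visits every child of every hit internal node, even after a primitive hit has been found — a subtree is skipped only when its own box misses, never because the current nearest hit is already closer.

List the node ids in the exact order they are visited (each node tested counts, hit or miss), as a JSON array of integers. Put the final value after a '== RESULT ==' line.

Walk:
N0 x:[-21,20] y:[-25,17] z:[2,47/3] -> hit [2,47/3], descend [2, 5, 11, 13]
  N2 x:[17,20] y:[3,17] z:[6,35/3] -> miss, prune
  N5 x:[-17,-1] y:[-22,-10] z:[29/3,47/3] -> miss, prune
  N11 x:[-21,19] y:[7,15] z:[2,34/3] -> hit [7,34/3], descend [4, 9, 10]
    N4 x:[-21,-15] y:[8,10] z:[28/3,34/3] -> miss, prune
    N9 x:[17,19] y:[11,15] z:[7/3,10/3] -> miss, prune
    N10 x:[-5,0] y:[7,10] z:[2,4] -> miss, prune
  N13 x:[-12,4] y:[-25,-9] z:[8/3,19/3] -> miss, prune

order=[0, 2, 5, 11, 4, 9, 10, 13]  |boxes|=8  |leaves|=0  hit=miss

== RESULT ==
[0, 2, 5, 11, 4, 9, 10, 13]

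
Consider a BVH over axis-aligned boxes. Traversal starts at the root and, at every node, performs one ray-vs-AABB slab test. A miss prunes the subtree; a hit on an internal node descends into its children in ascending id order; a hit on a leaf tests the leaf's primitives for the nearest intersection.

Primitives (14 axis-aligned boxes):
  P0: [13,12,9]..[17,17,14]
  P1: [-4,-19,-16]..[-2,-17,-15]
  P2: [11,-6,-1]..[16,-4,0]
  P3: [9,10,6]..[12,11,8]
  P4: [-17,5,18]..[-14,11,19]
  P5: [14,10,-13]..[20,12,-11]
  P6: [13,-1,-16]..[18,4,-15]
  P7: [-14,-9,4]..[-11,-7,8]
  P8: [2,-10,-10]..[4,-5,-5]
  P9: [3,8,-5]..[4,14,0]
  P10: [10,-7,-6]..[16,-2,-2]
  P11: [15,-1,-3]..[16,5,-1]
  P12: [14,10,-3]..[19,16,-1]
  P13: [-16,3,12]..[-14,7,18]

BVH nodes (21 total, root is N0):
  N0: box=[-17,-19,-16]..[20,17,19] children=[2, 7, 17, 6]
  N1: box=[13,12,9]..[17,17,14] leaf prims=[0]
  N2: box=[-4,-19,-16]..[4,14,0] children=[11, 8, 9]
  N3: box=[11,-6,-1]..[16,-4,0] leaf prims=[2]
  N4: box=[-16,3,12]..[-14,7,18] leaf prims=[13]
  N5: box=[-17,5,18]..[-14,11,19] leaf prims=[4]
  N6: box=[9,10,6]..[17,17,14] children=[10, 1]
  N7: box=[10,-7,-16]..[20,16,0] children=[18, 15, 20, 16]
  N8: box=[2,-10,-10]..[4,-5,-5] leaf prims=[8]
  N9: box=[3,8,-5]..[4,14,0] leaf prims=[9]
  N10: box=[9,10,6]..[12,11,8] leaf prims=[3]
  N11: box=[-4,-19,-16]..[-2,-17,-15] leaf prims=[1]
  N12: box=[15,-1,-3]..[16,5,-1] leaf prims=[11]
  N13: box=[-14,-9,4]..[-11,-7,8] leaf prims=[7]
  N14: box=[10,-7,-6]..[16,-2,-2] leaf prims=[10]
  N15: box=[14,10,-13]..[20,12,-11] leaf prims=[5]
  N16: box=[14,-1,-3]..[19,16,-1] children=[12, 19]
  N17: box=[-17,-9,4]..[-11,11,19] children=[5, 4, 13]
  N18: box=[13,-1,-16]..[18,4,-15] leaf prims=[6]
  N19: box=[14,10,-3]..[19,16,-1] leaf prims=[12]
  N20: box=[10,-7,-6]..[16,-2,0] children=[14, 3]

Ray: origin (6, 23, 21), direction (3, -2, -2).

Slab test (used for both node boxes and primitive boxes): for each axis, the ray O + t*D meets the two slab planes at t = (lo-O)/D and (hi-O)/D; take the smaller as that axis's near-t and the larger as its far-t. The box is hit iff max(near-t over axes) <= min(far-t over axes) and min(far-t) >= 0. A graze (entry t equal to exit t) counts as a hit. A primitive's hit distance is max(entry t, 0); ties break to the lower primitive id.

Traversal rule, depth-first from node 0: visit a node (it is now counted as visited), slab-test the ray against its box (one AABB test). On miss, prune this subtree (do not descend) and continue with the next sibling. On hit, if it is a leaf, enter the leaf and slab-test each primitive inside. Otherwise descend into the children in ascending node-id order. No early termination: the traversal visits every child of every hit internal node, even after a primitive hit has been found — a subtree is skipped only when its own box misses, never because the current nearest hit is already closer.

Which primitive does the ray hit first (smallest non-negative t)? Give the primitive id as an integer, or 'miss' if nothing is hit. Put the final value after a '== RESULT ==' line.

Trace the traversal:
N0 x:[-23/3,14/3] y:[3,21] z:[1,37/2] -> hit [3,14/3], descend [2, 6, 7, 17]
  N2 x:[-10/3,-2/3] y:[9/2,21] z:[21/2,37/2] -> miss, prune
  N6 x:[1,11/3] y:[3,13/2] z:[7/2,15/2] -> hit [7/2,11/3], descend [1, 10]
    N1 x:[7/3,11/3] y:[3,11/2] z:[7/2,6] -> hit [7/2,11/3] leaf, test {P0@t=7/2}
    N10 x:[1,2] y:[6,13/2] z:[13/2,15/2] -> miss, prune
  N7 x:[4/3,14/3] y:[7/2,15] z:[21/2,37/2] -> miss, prune
  N17 x:[-23/3,-17/3] y:[6,16] z:[1,17/2] -> miss, prune

order=[0, 2, 6, 1, 10, 7, 17]  |boxes|=7  |leaves|=1  hit=P0

== RESULT ==
0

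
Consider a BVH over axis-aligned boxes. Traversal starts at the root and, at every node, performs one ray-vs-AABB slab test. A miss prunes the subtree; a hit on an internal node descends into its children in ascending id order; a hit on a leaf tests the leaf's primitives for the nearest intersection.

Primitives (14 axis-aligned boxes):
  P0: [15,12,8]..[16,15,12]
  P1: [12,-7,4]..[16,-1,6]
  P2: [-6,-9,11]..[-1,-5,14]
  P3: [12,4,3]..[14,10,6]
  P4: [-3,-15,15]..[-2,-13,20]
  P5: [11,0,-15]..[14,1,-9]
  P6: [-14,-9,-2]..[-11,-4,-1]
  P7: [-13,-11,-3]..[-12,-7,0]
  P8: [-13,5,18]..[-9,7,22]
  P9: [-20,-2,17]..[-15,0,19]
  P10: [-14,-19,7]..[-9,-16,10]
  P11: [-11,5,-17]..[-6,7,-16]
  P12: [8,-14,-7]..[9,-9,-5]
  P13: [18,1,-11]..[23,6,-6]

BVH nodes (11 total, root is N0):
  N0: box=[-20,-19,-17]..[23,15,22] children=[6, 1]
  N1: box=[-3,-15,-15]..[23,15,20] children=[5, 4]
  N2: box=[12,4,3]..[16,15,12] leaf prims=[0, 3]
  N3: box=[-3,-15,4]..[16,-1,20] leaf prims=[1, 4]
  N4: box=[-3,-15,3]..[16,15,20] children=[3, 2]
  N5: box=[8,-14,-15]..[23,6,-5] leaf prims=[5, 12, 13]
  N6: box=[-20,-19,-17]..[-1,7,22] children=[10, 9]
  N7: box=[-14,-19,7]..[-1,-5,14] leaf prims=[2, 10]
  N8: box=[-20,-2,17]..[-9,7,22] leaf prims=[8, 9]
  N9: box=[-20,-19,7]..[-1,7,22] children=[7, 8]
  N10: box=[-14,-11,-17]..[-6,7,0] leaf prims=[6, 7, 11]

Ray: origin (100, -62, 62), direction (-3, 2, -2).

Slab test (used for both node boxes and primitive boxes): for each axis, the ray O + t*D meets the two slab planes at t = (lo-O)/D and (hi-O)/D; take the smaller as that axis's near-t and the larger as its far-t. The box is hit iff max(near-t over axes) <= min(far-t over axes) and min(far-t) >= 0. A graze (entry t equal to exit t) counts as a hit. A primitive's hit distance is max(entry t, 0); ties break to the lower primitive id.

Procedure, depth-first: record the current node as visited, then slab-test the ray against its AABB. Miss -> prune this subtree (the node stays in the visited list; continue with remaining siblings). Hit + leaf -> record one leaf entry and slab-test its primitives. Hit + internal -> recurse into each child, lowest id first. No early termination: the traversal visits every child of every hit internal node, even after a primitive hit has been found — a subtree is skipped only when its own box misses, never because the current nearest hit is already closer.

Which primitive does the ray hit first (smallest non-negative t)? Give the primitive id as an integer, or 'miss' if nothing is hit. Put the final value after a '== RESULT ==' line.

Walk:
N0 x:[77/3,40] y:[43/2,77/2] z:[20,79/2] -> hit [77/3,77/2], descend [1, 6]
  N1 x:[77/3,103/3] y:[47/2,77/2] z:[21,77/2] -> hit [77/3,103/3], descend [4, 5]
    N4 x:[28,103/3] y:[47/2,77/2] z:[21,59/2] -> hit [28,59/2], descend [2, 3]
      N2 x:[28,88/3] y:[33,77/2] z:[25,59/2] -> miss, prune
      N3 x:[28,103/3] y:[47/2,61/2] z:[21,29] -> hit [28,29] leaf, test {P1@t=28, P4(miss)}
    N5 x:[77/3,92/3] y:[24,34] z:[67/2,77/2] -> miss, prune
  N6 x:[101/3,40] y:[43/2,69/2] z:[20,79/2] -> hit [101/3,69/2], descend [9, 10]
    N9 x:[101/3,40] y:[43/2,69/2] z:[20,55/2] -> miss, prune
    N10 x:[106/3,38] y:[51/2,69/2] z:[31,79/2] -> miss, prune

Summary -> nodes [0, 1, 4, 2, 3, 5, 6, 9, 10]; box-tests=9; leaf-entries=1; first=P1

== RESULT ==
1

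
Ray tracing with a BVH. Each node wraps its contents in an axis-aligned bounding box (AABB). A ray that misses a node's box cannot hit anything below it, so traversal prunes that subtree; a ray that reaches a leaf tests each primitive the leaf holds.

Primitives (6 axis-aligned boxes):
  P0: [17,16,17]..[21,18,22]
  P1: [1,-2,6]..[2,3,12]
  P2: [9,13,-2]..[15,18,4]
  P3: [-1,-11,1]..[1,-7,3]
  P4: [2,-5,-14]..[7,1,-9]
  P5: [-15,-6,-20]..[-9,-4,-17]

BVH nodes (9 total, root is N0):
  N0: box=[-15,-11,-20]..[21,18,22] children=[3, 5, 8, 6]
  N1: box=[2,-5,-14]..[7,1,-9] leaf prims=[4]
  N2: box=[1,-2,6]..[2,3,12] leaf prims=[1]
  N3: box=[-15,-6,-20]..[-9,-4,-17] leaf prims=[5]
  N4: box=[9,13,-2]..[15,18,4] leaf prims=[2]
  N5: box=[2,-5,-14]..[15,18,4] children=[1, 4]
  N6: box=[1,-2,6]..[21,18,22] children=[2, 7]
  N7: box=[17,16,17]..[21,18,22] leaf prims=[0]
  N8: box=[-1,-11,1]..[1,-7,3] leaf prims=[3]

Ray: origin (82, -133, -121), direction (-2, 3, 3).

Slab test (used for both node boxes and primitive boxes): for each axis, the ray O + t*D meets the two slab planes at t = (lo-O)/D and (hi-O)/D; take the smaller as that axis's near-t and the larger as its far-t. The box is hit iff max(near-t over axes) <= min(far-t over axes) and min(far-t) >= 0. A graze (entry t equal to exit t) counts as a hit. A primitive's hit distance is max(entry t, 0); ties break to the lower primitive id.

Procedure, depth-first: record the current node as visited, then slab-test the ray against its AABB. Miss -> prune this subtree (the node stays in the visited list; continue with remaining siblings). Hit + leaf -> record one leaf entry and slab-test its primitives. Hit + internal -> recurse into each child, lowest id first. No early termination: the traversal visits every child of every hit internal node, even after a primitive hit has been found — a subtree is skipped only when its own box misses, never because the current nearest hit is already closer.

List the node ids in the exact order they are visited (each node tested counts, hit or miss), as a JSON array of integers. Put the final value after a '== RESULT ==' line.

Walk:
N0 x:[61/2,97/2] y:[122/3,151/3] z:[101/3,143/3] -> hit [122/3,143/3], descend [3, 5, 6, 8]
  N3 x:[91/2,97/2] y:[127/3,43] z:[101/3,104/3] -> miss, prune
  N5 x:[67/2,40] y:[128/3,151/3] z:[107/3,125/3] -> miss, prune
  N6 x:[61/2,81/2] y:[131/3,151/3] z:[127/3,143/3] -> miss, prune
  N8 x:[81/2,83/2] y:[122/3,42] z:[122/3,124/3] -> hit [122/3,124/3] leaf, test {P3@t=122/3}

order=[0, 3, 5, 6, 8]  |boxes|=5  |leaves|=1  hit=P3

== RESULT ==
[0, 3, 5, 6, 8]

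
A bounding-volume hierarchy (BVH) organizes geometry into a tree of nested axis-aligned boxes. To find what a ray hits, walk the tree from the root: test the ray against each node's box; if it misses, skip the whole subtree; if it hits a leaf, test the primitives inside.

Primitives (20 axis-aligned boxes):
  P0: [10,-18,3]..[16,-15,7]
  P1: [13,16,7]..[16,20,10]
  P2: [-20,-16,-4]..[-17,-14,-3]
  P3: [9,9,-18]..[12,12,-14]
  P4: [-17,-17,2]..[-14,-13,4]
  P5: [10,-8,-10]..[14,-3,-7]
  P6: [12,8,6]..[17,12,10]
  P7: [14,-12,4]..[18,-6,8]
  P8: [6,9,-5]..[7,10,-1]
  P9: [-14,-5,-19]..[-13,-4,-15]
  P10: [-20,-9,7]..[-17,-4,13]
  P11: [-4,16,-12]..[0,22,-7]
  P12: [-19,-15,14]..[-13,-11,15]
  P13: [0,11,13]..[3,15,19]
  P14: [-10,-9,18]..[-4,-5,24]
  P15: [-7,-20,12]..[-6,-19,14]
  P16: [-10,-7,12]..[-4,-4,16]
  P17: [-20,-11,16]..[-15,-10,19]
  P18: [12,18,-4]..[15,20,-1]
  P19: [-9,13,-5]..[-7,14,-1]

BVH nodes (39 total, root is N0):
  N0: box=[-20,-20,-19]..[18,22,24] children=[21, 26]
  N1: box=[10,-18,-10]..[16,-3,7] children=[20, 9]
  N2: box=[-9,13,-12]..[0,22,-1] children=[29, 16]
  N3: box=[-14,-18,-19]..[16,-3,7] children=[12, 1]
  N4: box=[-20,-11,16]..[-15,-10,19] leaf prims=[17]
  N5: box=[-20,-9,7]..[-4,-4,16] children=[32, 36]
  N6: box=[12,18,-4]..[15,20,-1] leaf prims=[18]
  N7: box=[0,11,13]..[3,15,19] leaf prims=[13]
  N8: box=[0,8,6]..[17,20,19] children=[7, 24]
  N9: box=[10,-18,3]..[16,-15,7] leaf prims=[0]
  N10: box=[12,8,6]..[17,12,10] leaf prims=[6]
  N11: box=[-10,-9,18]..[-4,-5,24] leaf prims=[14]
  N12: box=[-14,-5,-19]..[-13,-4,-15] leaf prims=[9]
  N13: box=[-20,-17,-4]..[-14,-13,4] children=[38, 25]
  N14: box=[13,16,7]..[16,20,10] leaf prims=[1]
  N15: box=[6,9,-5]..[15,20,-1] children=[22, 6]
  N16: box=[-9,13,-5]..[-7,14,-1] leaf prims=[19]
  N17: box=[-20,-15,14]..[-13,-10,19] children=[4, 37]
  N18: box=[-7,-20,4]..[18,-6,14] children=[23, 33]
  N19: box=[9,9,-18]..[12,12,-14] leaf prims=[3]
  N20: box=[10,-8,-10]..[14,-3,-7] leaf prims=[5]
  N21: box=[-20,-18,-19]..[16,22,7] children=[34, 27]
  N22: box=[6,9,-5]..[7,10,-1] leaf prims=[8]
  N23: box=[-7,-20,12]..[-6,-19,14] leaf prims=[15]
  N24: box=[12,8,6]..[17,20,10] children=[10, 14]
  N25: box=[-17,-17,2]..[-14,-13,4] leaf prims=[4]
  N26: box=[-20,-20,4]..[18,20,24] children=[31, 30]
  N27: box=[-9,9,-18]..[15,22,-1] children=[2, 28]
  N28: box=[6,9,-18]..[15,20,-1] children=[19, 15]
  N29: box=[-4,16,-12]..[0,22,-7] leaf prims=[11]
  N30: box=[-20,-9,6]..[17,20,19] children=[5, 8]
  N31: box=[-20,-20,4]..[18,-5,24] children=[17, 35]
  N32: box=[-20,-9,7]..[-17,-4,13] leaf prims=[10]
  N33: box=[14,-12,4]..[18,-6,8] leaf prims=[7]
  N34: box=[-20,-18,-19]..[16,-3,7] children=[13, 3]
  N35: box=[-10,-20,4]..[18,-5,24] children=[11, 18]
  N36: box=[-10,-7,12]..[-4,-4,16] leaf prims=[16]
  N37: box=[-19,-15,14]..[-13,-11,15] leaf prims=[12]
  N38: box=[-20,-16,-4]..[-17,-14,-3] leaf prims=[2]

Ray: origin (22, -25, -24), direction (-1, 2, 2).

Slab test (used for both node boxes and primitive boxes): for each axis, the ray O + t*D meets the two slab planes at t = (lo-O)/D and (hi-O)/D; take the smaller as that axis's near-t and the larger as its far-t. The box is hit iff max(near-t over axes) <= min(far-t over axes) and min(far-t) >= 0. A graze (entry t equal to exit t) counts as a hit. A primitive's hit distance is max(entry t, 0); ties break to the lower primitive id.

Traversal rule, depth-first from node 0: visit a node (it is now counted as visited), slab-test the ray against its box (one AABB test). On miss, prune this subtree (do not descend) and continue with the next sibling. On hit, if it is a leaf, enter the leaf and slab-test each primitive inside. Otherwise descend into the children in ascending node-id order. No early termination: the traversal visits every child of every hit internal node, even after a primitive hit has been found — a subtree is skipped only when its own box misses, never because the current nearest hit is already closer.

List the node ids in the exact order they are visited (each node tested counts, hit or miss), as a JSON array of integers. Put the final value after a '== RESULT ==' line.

Trace the traversal:
N0 x:[4,42] y:[5/2,47/2] z:[5/2,24] -> hit [4,47/2], descend [21, 26]
  N21 x:[6,42] y:[7/2,47/2] z:[5/2,31/2] -> hit [6,31/2], descend [27, 34]
    N27 x:[7,31] y:[17,47/2] z:[3,23/2] -> miss, prune
    N34 x:[6,42] y:[7/2,11] z:[5/2,31/2] -> hit [6,11], descend [3, 13]
      N3 x:[6,36] y:[7/2,11] z:[5/2,31/2] -> hit [6,11], descend [1, 12]
        N1 x:[6,12] y:[7/2,11] z:[7,31/2] -> hit [7,11], descend [9, 20]
          N9 x:[6,12] y:[7/2,5] z:[27/2,31/2] -> miss, prune
          N20 x:[8,12] y:[17/2,11] z:[7,17/2] -> hit [17/2,17/2] leaf, test {P5@t=17/2}
        N12 x:[35,36] y:[10,21/2] z:[5/2,9/2] -> miss, prune
      N13 x:[36,42] y:[4,6] z:[10,14] -> miss, prune
  N26 x:[4,42] y:[5/2,45/2] z:[14,24] -> hit [14,45/2], descend [30, 31]
    N30 x:[5,42] y:[8,45/2] z:[15,43/2] -> hit [15,43/2], descend [5, 8]
      N5 x:[26,42] y:[8,21/2] z:[31/2,20] -> miss, prune
      N8 x:[5,22] y:[33/2,45/2] z:[15,43/2] -> hit [33/2,43/2], descend [7, 24]
        N7 x:[19,22] y:[18,20] z:[37/2,43/2] -> hit [19,20] leaf, test {P13@t=19}
        N24 x:[5,10] y:[33/2,45/2] z:[15,17] -> miss, prune
    N31 x:[4,42] y:[5/2,10] z:[14,24] -> miss, prune

order=[0, 21, 27, 34, 3, 1, 9, 20, 12, 13, 26, 30, 5, 8, 7, 24, 31]  |boxes|=17  |leaves|=2  hit=P5

== RESULT ==
[0, 21, 27, 34, 3, 1, 9, 20, 12, 13, 26, 30, 5, 8, 7, 24, 31]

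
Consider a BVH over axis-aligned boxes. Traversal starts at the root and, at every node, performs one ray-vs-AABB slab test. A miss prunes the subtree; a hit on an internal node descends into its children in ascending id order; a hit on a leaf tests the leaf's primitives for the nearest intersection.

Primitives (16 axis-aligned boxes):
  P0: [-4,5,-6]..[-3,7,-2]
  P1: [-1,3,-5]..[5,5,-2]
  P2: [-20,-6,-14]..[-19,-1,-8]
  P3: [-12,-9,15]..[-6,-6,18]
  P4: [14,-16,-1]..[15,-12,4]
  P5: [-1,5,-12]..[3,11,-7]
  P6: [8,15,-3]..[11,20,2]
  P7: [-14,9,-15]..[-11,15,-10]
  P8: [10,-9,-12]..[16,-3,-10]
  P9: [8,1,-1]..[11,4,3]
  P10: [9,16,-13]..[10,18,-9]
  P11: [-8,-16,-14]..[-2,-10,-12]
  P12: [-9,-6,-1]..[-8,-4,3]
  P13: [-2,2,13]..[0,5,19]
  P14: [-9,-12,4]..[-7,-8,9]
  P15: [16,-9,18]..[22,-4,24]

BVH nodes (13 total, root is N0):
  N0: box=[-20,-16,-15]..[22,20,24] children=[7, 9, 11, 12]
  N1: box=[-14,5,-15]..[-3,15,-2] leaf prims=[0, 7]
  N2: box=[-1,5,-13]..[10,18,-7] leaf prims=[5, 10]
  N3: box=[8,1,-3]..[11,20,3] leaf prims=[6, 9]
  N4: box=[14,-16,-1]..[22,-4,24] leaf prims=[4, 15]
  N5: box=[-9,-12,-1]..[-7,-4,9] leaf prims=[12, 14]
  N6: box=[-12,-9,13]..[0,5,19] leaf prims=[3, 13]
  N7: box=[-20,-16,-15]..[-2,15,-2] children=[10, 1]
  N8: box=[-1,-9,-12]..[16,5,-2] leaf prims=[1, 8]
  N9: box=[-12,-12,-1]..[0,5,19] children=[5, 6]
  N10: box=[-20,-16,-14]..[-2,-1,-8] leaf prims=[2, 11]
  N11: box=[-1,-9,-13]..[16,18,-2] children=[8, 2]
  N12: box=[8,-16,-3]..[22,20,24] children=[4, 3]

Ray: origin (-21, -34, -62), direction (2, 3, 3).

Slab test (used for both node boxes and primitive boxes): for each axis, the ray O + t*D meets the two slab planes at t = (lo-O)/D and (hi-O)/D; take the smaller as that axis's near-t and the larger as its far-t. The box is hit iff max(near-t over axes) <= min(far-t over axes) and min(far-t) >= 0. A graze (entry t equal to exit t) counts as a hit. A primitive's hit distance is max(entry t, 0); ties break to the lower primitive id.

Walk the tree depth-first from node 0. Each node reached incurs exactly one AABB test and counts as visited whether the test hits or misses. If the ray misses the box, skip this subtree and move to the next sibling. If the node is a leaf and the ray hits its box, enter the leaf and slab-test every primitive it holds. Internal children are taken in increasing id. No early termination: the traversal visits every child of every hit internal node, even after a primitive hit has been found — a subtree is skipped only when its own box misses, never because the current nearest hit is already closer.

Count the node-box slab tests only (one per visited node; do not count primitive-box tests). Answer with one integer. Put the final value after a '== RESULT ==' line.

Traverse from the root:
N0 x:[1/2,43/2] y:[6,18] z:[47/3,86/3] -> hit [47/3,18], descend [7, 9, 11, 12]
  N7 x:[1/2,19/2] y:[6,49/3] z:[47/3,20] -> miss, prune
  N9 x:[9/2,21/2] y:[22/3,13] z:[61/3,27] -> miss, prune
  N11 x:[10,37/2] y:[25/3,52/3] z:[49/3,20] -> hit [49/3,52/3], descend [2, 8]
    N2 x:[10,31/2] y:[13,52/3] z:[49/3,55/3] -> miss, prune
    N8 x:[10,37/2] y:[25/3,13] z:[50/3,20] -> miss, prune
  N12 x:[29/2,43/2] y:[6,18] z:[59/3,86/3] -> miss, prune

Visited [0, 7, 9, 11, 2, 8, 12]. Tests: 7 box, 0 leaf. Nearest: miss.

== RESULT ==
7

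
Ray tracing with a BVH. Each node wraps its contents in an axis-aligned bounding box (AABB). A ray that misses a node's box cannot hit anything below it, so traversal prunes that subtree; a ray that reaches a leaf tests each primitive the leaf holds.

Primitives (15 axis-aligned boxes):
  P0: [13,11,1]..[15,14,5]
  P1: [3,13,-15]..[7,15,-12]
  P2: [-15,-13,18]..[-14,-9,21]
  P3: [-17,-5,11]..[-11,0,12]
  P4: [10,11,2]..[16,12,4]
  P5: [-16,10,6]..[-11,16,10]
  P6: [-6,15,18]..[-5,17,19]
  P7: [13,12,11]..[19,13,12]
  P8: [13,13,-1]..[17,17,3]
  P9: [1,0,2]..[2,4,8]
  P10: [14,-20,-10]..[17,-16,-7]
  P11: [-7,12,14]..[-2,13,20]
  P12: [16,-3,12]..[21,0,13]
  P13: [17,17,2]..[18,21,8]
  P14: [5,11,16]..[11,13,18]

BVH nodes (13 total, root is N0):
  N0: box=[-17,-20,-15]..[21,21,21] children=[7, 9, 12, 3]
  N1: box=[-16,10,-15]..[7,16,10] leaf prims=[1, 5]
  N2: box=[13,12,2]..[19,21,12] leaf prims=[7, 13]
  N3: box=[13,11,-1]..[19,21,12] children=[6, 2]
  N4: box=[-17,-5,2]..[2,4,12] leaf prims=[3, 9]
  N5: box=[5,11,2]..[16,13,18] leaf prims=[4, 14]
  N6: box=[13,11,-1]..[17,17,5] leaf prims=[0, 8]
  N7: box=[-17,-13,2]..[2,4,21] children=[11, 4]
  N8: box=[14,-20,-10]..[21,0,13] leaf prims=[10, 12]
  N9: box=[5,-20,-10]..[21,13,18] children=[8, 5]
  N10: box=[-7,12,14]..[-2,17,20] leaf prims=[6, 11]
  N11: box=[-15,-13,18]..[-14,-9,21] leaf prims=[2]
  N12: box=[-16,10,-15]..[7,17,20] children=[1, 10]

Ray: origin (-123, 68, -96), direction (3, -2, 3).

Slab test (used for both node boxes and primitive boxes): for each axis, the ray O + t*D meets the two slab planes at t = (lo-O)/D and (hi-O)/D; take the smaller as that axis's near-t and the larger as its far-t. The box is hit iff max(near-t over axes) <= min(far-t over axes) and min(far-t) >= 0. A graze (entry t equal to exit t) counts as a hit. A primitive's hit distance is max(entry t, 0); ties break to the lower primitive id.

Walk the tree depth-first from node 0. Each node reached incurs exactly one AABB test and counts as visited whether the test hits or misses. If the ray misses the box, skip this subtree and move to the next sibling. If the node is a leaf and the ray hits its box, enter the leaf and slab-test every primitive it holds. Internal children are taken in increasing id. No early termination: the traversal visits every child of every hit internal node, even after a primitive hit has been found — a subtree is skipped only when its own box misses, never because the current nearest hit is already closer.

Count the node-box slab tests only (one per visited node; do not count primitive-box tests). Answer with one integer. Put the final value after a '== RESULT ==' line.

Traverse from the root:
N0 x:[106/3,48] y:[47/2,44] z:[27,39] -> hit [106/3,39], descend [3, 7, 9, 12]
  N3 x:[136/3,142/3] y:[47/2,57/2] z:[95/3,36] -> miss, prune
  N7 x:[106/3,125/3] y:[32,81/2] z:[98/3,39] -> hit [106/3,39], descend [4, 11]
    N4 x:[106/3,125/3] y:[32,73/2] z:[98/3,36] -> hit [106/3,36] leaf, test {P3@t=107/3, P9(miss)}
    N11 x:[36,109/3] y:[77/2,81/2] z:[38,39] -> miss, prune
  N9 x:[128/3,48] y:[55/2,44] z:[86/3,38] -> miss, prune
  N12 x:[107/3,130/3] y:[51/2,29] z:[27,116/3] -> miss, prune

Visited [0, 3, 7, 4, 11, 9, 12]. Tests: 7 box, 1 leaf. Nearest: P3.

== RESULT ==
7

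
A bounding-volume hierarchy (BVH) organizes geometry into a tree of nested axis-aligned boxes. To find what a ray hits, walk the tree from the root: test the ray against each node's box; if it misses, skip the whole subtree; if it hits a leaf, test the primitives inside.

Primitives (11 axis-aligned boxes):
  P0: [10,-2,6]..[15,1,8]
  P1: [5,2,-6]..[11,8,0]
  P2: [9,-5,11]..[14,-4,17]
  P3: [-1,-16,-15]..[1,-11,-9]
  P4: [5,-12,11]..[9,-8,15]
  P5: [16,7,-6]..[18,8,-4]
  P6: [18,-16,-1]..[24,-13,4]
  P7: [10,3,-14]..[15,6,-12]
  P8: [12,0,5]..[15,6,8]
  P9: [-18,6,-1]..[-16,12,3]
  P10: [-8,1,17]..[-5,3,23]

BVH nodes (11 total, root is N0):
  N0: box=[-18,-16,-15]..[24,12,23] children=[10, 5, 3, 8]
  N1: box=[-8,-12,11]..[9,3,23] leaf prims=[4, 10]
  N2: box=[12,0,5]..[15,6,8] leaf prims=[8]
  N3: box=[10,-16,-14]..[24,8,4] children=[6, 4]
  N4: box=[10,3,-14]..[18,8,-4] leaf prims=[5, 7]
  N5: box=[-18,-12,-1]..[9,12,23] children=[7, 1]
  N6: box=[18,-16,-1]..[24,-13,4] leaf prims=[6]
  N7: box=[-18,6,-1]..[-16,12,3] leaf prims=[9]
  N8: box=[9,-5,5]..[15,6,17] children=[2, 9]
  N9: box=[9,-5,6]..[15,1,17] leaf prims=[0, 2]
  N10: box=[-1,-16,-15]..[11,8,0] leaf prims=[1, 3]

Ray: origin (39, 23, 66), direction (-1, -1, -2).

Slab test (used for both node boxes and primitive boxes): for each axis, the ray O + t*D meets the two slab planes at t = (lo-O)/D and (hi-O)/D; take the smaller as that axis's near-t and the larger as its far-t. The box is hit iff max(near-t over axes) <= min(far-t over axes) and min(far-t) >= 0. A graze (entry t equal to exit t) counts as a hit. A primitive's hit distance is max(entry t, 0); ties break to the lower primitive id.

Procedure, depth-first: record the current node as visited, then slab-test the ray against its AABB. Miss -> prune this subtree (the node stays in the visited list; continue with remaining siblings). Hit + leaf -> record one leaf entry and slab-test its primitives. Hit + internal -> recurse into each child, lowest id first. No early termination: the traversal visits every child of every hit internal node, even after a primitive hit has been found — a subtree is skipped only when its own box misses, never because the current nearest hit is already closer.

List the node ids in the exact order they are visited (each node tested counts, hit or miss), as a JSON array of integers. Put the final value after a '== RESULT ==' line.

Trace the traversal:
N0 x:[15,57] y:[11,39] z:[43/2,81/2] -> hit [43/2,39], descend [3, 5, 8, 10]
  N3 x:[15,29] y:[15,39] z:[31,40] -> miss, prune
  N5 x:[30,57] y:[11,35] z:[43/2,67/2] -> hit [30,67/2], descend [1, 7]
    N1 x:[30,47] y:[20,35] z:[43/2,55/2] -> miss, prune
    N7 x:[55,57] y:[11,17] z:[63/2,67/2] -> miss, prune
  N8 x:[24,30] y:[17,28] z:[49/2,61/2] -> hit [49/2,28], descend [2, 9]
    N2 x:[24,27] y:[17,23] z:[29,61/2] -> miss, prune
    N9 x:[24,30] y:[22,28] z:[49/2,30] -> hit [49/2,28] leaf, test {P0(miss), P2@t=27}
  N10 x:[28,40] y:[15,39] z:[33,81/2] -> hit [33,39] leaf, test {P1(miss), P3@t=38}

Summary -> nodes [0, 3, 5, 1, 7, 8, 2, 9, 10]; box-tests=9; leaf-entries=2; first=P2

== RESULT ==
[0, 3, 5, 1, 7, 8, 2, 9, 10]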